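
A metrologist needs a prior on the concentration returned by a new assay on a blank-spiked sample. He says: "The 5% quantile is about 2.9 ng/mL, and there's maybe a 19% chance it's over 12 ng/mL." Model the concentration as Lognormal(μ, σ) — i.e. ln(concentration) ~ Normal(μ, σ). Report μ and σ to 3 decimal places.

If T ~ Lognormal(μ,σ) then ln T ~ Normal(μ,σ), so the p-quantile of ln T is μ + z_p·σ.
ln(2.9) = 1.065 and ln(12) = 2.485; z_{0.05} = -1.645, z_{0.81} = 0.8779.
σ = (2.485 − 1.065)/(0.8779 − (-1.645)) = 0.563.
μ = 1.065 − (-1.645)·0.563 = 1.991.

μ ≈ 1.991, σ ≈ 0.563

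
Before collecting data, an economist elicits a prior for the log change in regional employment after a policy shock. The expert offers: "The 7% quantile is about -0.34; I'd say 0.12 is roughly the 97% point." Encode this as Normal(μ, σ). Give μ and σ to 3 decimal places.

The p-quantile of Normal(μ,σ) is μ + z_p·σ, with z_{0.07} = -1.476 and z_{0.97} = 1.881.
Eliminate σ: μ = (z₂·x₁ − z₁·x₂)/(z₂ − z₁) = (1.881·-0.34 − (-1.476)·0.12)/3.357 = -0.138.
Then σ = (x₂ − x₁)/(z₂ − z₁) = (0.12 − -0.34)/3.357 = 0.137.

μ = -0.138, σ = 0.137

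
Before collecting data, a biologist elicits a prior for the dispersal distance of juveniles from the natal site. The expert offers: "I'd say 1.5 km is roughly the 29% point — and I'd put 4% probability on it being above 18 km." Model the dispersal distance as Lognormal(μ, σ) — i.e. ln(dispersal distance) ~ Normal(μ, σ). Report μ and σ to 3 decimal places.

μ ≈ 1.002, σ ≈ 1.078

If T ~ Lognormal(μ,σ) then ln T ~ Normal(μ,σ), so the p-quantile of ln T is μ + z_p·σ.
ln(1.5) = 0.4055 and ln(18) = 2.89; z_{0.29} = -0.5534, z_{0.96} = 1.751.
σ = (2.89 − 0.4055)/(1.751 − (-0.5534)) = 1.078.
μ = 0.4055 − (-0.5534)·1.078 = 1.002.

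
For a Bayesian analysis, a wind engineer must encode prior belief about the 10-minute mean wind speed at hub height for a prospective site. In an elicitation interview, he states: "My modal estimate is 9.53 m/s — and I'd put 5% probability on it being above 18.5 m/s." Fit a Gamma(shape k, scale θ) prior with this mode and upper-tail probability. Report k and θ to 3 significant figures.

k ≈ 7.31, θ ≈ 1.51

Gamma(k,θ) with k>1 has mode (k−1)θ, so θ = 9.53/(k−1).
Need P(X < 18.5) = 0.95 with θ tied to k this way. Start at k = 2, θ = 9.53: P(X<18.5) ≈ 0.578.
Too low — raise k to concentrate. Iterating converges to k ≈ 7.31.
Then θ = 9.53/(7.31−1) ≈ 1.51.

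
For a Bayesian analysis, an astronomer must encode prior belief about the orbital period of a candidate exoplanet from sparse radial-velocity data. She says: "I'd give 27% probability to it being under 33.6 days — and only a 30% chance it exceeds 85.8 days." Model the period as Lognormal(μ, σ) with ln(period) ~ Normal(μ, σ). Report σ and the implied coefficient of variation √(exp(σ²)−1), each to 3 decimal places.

If T ~ Lognormal(μ,σ) then ln T ~ Normal(μ,σ), so the p-quantile of ln T is μ + z_p·σ.
ln(33.6) = 3.515 and ln(85.8) = 4.452; z_{0.27} = -0.6128, z_{0.7} = 0.5244.
σ = (4.452 − 3.515)/(0.5244 − (-0.6128)) = 0.824.
μ = 3.515 − (-0.6128)·0.824 = 4.020.
CV = √(exp(σ²)−1) = √(exp(0.6796)−1) = 0.986.

σ ≈ 0.824, CV ≈ 0.986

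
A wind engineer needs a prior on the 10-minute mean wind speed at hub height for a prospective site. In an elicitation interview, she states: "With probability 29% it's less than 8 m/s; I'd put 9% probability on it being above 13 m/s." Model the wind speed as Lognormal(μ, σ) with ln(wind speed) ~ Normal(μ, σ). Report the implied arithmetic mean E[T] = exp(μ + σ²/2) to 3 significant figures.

If T ~ Lognormal(μ,σ) then ln T ~ Normal(μ,σ), so the p-quantile of ln T is μ + z_p·σ.
ln(8) = 2.079 and ln(13) = 2.565; z_{0.29} = -0.5534, z_{0.91} = 1.341.
σ = (2.565 − 2.079)/(1.341 − (-0.5534)) = 0.256.
μ = 2.079 − (-0.5534)·0.256 = 2.221.
E[T] = exp(μ + σ²/2) = exp(2.221 + 0.0329) = 9.53 m/s.

E[T] ≈ 9.53 m/s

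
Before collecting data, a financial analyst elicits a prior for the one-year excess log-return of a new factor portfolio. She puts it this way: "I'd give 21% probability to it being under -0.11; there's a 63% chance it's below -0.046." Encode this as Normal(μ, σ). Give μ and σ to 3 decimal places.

μ = -0.065, σ = 0.056

For Normal(μ,σ), the p-quantile is μ + z_p·σ. Here z_{0.21} = -0.8064, z_{0.63} = 0.3319.
So -0.11 = μ − 0.8064σ and -0.046 = μ + 0.3319σ.
Subtracting: σ = (-0.046 − -0.11)/(0.3319 − (-0.8064)) = 0.056.
Then μ = -0.11 − (-0.8064)·0.056 = -0.065.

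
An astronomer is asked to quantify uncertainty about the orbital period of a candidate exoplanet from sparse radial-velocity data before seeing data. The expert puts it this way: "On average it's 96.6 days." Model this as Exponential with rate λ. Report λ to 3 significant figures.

Exponential mean = 1/λ, so λ = 1/96.6 = 0.0104.

λ ≈ 0.0104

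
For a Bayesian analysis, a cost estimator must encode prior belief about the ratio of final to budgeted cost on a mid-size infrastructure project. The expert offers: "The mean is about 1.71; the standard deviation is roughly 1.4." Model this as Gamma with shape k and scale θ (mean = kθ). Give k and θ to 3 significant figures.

k ≈ 1.49, θ ≈ 1.15

For Gamma(k, scale θ): mean = kθ, variance = kθ², so CV = 1/√k.
CV = SD/mean = 1.4/1.71 = 0.8187, hence k = 1/CV² = 1.49.
Then θ = mean/k = 1.71/1.49 = 1.15.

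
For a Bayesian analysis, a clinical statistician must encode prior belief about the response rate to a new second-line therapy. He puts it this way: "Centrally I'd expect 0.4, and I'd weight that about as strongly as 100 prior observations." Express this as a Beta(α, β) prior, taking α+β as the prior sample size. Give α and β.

α = 40, β = 60

Under the effective-sample-size interpretation, Beta(α, β) has prior mean α/(α+β) and prior sample size α+β.
So α+β = 100 and α/(α+β) = 0.4, giving α = 0.4·100 = 40 and β = 100 − 40 = 60.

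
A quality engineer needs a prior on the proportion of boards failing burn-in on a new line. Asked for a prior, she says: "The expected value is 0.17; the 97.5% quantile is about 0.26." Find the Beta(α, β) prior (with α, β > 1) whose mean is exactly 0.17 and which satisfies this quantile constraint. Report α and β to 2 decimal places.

α ≈ 13.35, β ≈ 65.17

With mean 0.17 fixed, write α = 0.17s, β = 0.83s where s = α+β.
Need P(θ < 0.26) = 0.975 under Beta(0.17s, 0.83s). Normal approximation: (q−m)/√(m(1−m)/s) ≈ z_{0.975} = 1.96, so s ≈ 0.17·0.83·(1.96)²/(0.26−0.17)² = 66.9.
At s = 66.9: P(θ<0.26) ≈ 0.966. Adjusting to match 0.975 gives s ≈ 78.52.
So α = 0.17·78.52 ≈ 13.35, β = 0.83·78.52 ≈ 65.17.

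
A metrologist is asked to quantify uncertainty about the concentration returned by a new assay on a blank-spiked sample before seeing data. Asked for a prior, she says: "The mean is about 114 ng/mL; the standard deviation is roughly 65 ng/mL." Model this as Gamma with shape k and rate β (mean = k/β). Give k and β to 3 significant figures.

For Gamma(k, rate β): mean = k/β, variance = k/β², so CV = 1/√k.
CV = SD/mean = 65/114 = 0.5702, hence k = 1/CV² = 3.08.
Then β = k/mean = 3.08/114 = 0.027.

k ≈ 3.08, β ≈ 0.027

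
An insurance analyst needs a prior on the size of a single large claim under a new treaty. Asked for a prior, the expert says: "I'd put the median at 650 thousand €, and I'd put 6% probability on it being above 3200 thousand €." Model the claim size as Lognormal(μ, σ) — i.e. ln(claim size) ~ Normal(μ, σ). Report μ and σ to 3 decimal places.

If T ~ Lognormal(μ,σ) then ln T ~ Normal(μ,σ), so the p-quantile of ln T is μ + z_p·σ.
ln(650) = 6.477 and ln(3200) = 8.071; z_{0.5} = 0, z_{0.94} = 1.555.
σ = (8.071 − 6.477)/(1.555 − (0)) = 1.025.
μ = 6.477 − (0)·1.025 = 6.477.

μ ≈ 6.477, σ ≈ 1.025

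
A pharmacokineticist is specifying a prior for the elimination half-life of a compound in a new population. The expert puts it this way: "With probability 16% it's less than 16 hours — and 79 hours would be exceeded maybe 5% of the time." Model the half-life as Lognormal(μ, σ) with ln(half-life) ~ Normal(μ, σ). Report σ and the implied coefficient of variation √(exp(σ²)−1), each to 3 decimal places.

σ ≈ 0.605, CV ≈ 0.665

If T ~ Lognormal(μ,σ) then ln T ~ Normal(μ,σ), so the p-quantile of ln T is μ + z_p·σ.
ln(16) = 2.773 and ln(79) = 4.369; z_{0.16} = -0.9945, z_{0.95} = 1.645.
σ = (4.369 − 2.773)/(1.645 − (-0.9945)) = 0.605.
μ = 2.773 − (-0.9945)·0.605 = 3.374.
CV = √(exp(σ²)−1) = √(exp(0.3661)−1) = 0.665.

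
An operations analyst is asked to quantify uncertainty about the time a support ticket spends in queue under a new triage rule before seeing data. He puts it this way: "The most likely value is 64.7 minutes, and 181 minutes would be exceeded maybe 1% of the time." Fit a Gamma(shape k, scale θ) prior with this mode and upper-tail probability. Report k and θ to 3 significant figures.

Gamma(k,θ) with k>1 has mode (k−1)θ, so θ = 64.7/(k−1).
Need P(X < 181) = 0.99 with θ tied to k this way. Start at k = 2, θ = 64.7: P(X<181) ≈ 0.769.
Too low — raise k to concentrate. Iterating converges to k ≈ 5.32.
Then θ = 64.7/(5.32−1) ≈ 15.

k ≈ 5.32, θ ≈ 15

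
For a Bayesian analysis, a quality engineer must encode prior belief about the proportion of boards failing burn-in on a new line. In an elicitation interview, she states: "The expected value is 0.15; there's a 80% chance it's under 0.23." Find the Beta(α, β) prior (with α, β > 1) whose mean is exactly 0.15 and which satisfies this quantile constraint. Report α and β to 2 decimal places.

With mean 0.15 fixed, write α = 0.15s, β = 0.85s where s = α+β.
Need P(θ < 0.23) = 0.8 under Beta(0.15s, 0.85s). Normal approximation: (q−m)/√(m(1−m)/s) ≈ z_{0.8} = 0.842, so s ≈ 0.15·0.85·(0.842)²/(0.23−0.15)² = 14.1.
At s = 14.1: P(θ<0.23) ≈ 0.818. Adjusting to match 0.8 gives s ≈ 11.03.
So α = 0.15·11.03 ≈ 1.65, β = 0.85·11.03 ≈ 9.37.

α ≈ 1.65, β ≈ 9.37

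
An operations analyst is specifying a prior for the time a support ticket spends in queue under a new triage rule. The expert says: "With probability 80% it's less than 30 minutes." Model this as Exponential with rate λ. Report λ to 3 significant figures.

P(T < 30.0) = 1 − e^(−λ·30.0) = 0.8, so λ = −ln(1−0.8)/30.0 = −ln(0.2)/30.0 = 0.0536.

λ ≈ 0.0536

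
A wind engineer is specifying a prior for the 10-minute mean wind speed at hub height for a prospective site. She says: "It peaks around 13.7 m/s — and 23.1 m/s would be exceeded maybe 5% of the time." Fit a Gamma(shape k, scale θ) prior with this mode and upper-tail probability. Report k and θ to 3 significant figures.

k ≈ 11.2, θ ≈ 1.34

Gamma(k,θ) with k>1 has mode (k−1)θ, so θ = 13.7/(k−1).
Need P(X < 23.1) = 0.95 with θ tied to k this way. Start at k = 2, θ = 13.7: P(X<23.1) ≈ 0.502.
Too low — raise k to concentrate. Iterating converges to k ≈ 11.2.
Then θ = 13.7/(11.2−1) ≈ 1.34.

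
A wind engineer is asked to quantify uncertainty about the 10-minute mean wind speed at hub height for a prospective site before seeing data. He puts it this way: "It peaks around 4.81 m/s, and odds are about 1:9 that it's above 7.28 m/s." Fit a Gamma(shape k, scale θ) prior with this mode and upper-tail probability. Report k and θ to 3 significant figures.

k ≈ 11.8, θ ≈ 0.444

Gamma(k,θ) with k>1 has mode (k−1)θ, so θ = 4.81/(k−1).
Need P(X < 7.28) = 0.9 with θ tied to k this way. Start at k = 2, θ = 4.81: P(X<7.28) ≈ 0.447.
Too low — raise k to concentrate. Iterating converges to k ≈ 11.8.
Then θ = 4.81/(11.8−1) ≈ 0.444.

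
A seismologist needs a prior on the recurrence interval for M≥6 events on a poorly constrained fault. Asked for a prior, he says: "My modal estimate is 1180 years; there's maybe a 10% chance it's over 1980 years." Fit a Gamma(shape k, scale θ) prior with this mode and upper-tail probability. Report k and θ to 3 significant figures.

Gamma(k,θ) with k>1 has mode (k−1)θ, so θ = 1180/(k−1).
Need P(X < 1980) = 0.9 with θ tied to k this way. Start at k = 2, θ = 1180: P(X<1980) ≈ 0.500.
Too low — raise k to concentrate. Iterating converges to k ≈ 8.06.
Then θ = 1180/(8.06−1) ≈ 167.

k ≈ 8.06, θ ≈ 167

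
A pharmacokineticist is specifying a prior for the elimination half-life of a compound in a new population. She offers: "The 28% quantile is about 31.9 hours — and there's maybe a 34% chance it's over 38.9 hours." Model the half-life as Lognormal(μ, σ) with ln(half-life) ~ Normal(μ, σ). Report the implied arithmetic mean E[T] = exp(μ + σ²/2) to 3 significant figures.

E[T] ≈ 36.5 hours

If T ~ Lognormal(μ,σ) then ln T ~ Normal(μ,σ), so the p-quantile of ln T is μ + z_p·σ.
ln(31.9) = 3.463 and ln(38.9) = 3.661; z_{0.28} = -0.5828, z_{0.66} = 0.4125.
σ = (3.661 − 3.463)/(0.4125 − (-0.5828)) = 0.199.
μ = 3.463 − (-0.5828)·0.199 = 3.579.
E[T] = exp(μ + σ²/2) = exp(3.579 + 0.0199) = 36.5 hours.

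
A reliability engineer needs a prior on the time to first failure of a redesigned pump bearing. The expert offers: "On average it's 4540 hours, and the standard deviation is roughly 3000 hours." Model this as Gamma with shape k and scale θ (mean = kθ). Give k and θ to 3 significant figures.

k ≈ 2.29, θ ≈ 1980

For Gamma(k, scale θ): mean = kθ, variance = kθ², so CV = 1/√k.
CV = SD/mean = 3000/4540 = 0.6608, hence k = 1/CV² = 2.29.
Then θ = mean/k = 4540/2.29 = 1980.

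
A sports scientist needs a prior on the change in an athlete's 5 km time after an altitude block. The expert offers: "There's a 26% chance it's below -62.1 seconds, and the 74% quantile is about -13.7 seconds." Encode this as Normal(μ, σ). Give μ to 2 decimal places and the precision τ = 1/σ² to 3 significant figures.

μ = -37.90, τ = 0.000707

The p-quantile of Normal(μ,σ) is μ + z_p·σ, with z_{0.26} = -0.6433 and z_{0.74} = 0.6433.
Eliminate σ: μ = (z₂·x₁ − z₁·x₂)/(z₂ − z₁) = (0.6433·-62.1 − (-0.6433)·-13.7)/1.287 = -37.90.
Then σ = (x₂ − x₁)/(z₂ − z₁) = (-13.7 − -62.1)/1.287 = 37.62.
Precision τ = 1/σ² = 1/37.62² = 0.000707.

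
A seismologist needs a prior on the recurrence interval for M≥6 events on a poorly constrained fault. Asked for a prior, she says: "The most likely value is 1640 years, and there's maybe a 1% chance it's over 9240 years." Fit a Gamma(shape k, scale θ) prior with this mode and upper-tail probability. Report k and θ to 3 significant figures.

k ≈ 2.26, θ ≈ 1300

Gamma(k,θ) with k>1 has mode (k−1)θ, so θ = 1640/(k−1).
Need P(X < 9240) = 0.99 with θ tied to k this way. Start at k = 2, θ = 1640: P(X<9240) ≈ 0.976.
Too low — raise k to concentrate. Iterating converges to k ≈ 2.26.
Then θ = 1640/(2.26−1) ≈ 1300.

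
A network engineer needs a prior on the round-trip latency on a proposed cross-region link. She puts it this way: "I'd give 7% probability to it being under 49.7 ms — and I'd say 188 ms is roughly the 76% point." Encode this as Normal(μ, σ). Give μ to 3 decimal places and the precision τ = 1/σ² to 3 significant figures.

The p-quantile of Normal(μ,σ) is μ + z_p·σ, with z_{0.07} = -1.476 and z_{0.76} = 0.7063.
Eliminate σ: μ = (z₂·x₁ − z₁·x₂)/(z₂ − z₁) = (0.7063·49.7 − (-1.476)·188)/2.182 = 143.235.
Then σ = (x₂ − x₁)/(z₂ − z₁) = (188 − 49.7)/2.182 = 63.379.
Precision τ = 1/σ² = 1/63.38² = 0.000249.

μ = 143.235, τ = 0.000249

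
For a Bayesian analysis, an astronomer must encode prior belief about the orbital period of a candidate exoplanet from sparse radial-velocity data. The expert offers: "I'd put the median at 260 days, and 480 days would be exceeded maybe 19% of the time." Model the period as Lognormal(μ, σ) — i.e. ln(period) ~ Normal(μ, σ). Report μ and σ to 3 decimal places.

If T ~ Lognormal(μ,σ) then ln T ~ Normal(μ,σ), so the p-quantile of ln T is μ + z_p·σ.
ln(260) = 5.561 and ln(480) = 6.174; z_{0.5} = 0, z_{0.81} = 0.8779.
σ = (6.174 − 5.561)/(0.8779 − (0)) = 0.698.
μ = 5.561 − (0)·0.698 = 5.561.

μ ≈ 5.561, σ ≈ 0.698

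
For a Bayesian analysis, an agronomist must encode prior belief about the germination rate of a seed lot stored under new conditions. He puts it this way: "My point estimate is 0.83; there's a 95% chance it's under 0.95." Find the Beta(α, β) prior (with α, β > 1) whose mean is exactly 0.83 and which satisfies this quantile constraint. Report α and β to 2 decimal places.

α ≈ 14.30, β ≈ 2.93

With mean 0.83 fixed, write α = 0.83s, β = 0.17s where s = α+β.
Need P(θ < 0.95) = 0.95 under Beta(0.83s, 0.17s). Normal approximation: (q−m)/√(m(1−m)/s) ≈ z_{0.95} = 1.64, so s ≈ 0.83·0.17·(1.64)²/(0.95−0.83)² = 26.5.
At s = 26.5: P(θ<0.95) ≈ 0.983. Adjusting to match 0.95 gives s ≈ 17.23.
So α = 0.83·17.23 ≈ 14.30, β = 0.17·17.23 ≈ 2.93.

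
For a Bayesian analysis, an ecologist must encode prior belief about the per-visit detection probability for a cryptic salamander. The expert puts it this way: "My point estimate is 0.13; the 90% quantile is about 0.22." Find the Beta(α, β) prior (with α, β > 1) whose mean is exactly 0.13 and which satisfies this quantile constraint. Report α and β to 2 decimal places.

α ≈ 3.24, β ≈ 21.65

With mean 0.13 fixed, write α = 0.13s, β = 0.87s where s = α+β.
Need P(θ < 0.22) = 0.9 under Beta(0.13s, 0.87s). Normal approximation: (q−m)/√(m(1−m)/s) ≈ z_{0.9} = 1.28, so s ≈ 0.13·0.87·(1.28)²/(0.22−0.13)² = 22.9.
At s = 22.9: P(θ<0.22) ≈ 0.893. Adjusting to match 0.9 gives s ≈ 24.89.
So α = 0.13·24.89 ≈ 3.24, β = 0.87·24.89 ≈ 21.65.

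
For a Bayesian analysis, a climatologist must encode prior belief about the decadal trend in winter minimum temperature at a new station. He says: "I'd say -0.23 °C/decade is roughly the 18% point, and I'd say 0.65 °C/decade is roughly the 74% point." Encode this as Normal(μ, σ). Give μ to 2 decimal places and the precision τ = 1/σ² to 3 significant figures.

For Normal(μ,σ), the p-quantile is μ + z_p·σ. Here z_{0.18} = -0.9154, z_{0.74} = 0.6433.
So -0.23 = μ − 0.9154σ and 0.65 = μ + 0.6433σ.
Subtracting: σ = (0.65 − -0.23)/(0.6433 − (-0.9154)) = 0.56.
Then μ = -0.23 − (-0.9154)·0.56 = 0.29.
Precision τ = 1/σ² = 1/0.5646² = 3.14.

μ = 0.29, τ = 3.14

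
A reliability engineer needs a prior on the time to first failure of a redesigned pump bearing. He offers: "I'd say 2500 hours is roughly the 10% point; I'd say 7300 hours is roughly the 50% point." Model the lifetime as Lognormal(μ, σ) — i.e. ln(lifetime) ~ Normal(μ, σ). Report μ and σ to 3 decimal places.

μ ≈ 8.896, σ ≈ 0.836

If T ~ Lognormal(μ,σ) then ln T ~ Normal(μ,σ), so the p-quantile of ln T is μ + z_p·σ.
ln(2500) = 7.824 and ln(7300) = 8.896; z_{0.1} = -1.282, z_{0.5} = 0.
σ = (8.896 − 7.824)/(0 − (-1.282)) = 0.836.
μ = 7.824 − (-1.282)·0.836 = 8.896.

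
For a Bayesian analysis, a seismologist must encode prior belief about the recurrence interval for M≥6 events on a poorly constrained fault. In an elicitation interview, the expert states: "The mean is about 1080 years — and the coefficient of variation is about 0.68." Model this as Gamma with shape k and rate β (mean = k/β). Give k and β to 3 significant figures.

k ≈ 2.16, β ≈ 0.002

For Gamma(k, rate β): mean = k/β, variance = k/β², so CV = 1/√k.
CV = 0.68, hence k = 1/CV² = 2.16.
Then β = k/mean = 2.16/1080 = 0.002.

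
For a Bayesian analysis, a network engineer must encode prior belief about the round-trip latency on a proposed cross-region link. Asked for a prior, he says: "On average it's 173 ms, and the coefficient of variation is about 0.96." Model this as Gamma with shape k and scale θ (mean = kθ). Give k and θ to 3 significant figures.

For Gamma(k, scale θ): mean = kθ, variance = kθ², so CV = 1/√k.
CV = 0.96, hence k = 1/CV² = 1.09.
Then θ = mean/k = 173/1.09 = 159.

k ≈ 1.09, θ ≈ 159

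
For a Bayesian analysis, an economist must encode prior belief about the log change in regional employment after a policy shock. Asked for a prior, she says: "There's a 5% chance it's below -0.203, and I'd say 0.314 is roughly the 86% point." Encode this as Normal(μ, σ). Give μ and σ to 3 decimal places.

The p-quantile of Normal(μ,σ) is μ + z_p·σ, with z_{0.05} = -1.645 and z_{0.86} = 1.08.
Eliminate σ: μ = (z₂·x₁ − z₁·x₂)/(z₂ − z₁) = (1.08·-0.203 − (-1.645)·0.314)/2.725 = 0.109.
Then σ = (x₂ − x₁)/(z₂ − z₁) = (0.314 − -0.203)/2.725 = 0.190.

μ = 0.109, σ = 0.190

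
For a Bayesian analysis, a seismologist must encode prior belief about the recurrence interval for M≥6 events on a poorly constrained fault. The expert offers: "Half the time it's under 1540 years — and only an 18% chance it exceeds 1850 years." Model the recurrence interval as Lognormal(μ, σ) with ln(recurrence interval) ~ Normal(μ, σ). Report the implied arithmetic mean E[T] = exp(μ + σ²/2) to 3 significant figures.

E[T] ≈ 1570 years

If T ~ Lognormal(μ,σ) then ln T ~ Normal(μ,σ), so the p-quantile of ln T is μ + z_p·σ.
ln(1540) = 7.34 and ln(1850) = 7.523; z_{0.5} = 0, z_{0.82} = 0.9154.
σ = (7.523 − 7.34)/(0.9154 − (0)) = 0.200.
μ = 7.34 − (0)·0.200 = 7.340.
E[T] = exp(μ + σ²/2) = exp(7.340 + 0.0201) = 1570 years.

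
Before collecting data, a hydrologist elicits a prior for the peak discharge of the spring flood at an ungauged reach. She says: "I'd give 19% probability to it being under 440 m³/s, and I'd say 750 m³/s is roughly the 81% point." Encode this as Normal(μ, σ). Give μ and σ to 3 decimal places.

μ = 595.000, σ = 176.558

For Normal(μ,σ), the p-quantile is μ + z_p·σ. Here z_{0.19} = -0.8779, z_{0.81} = 0.8779.
So 440 = μ − 0.8779σ and 750 = μ + 0.8779σ.
Subtracting: σ = (750 − 440)/(0.8779 − (-0.8779)) = 176.558.
Then μ = 440 − (-0.8779)·176.558 = 595.000.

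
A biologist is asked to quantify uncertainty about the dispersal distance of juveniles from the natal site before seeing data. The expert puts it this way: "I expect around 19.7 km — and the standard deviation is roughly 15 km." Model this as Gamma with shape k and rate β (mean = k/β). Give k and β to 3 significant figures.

k ≈ 1.72, β ≈ 0.0876

For Gamma(k, rate β): mean = k/β, variance = k/β², so CV = 1/√k.
CV = SD/mean = 15/19.7 = 0.7614, hence k = 1/CV² = 1.72.
Then β = k/mean = 1.72/19.7 = 0.0876.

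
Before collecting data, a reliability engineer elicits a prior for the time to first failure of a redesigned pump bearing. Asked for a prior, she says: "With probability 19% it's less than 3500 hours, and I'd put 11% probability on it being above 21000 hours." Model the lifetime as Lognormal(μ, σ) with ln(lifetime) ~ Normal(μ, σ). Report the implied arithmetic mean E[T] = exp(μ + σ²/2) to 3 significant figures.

E[T] ≈ 10600 hours

If T ~ Lognormal(μ,σ) then ln T ~ Normal(μ,σ), so the p-quantile of ln T is μ + z_p·σ.
ln(3500) = 8.161 and ln(21000) = 9.952; z_{0.19} = -0.8779, z_{0.89} = 1.227.
σ = (9.952 − 8.161)/(1.227 − (-0.8779)) = 0.851.
μ = 8.161 − (-0.8779)·0.851 = 8.908.
E[T] = exp(μ + σ²/2) = exp(8.908 + 0.3625) = 10600 hours.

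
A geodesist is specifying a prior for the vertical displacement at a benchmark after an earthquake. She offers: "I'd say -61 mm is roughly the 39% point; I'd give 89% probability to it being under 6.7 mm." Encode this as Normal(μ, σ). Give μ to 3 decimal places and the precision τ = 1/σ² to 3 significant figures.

μ = -48.442, τ = 0.000495

For Normal(μ,σ), the p-quantile is μ + z_p·σ. Here z_{0.39} = -0.2793, z_{0.89} = 1.227.
So -61 = μ − 0.2793σ and 6.7 = μ + 1.227σ.
Subtracting: σ = (6.7 − -61)/(1.227 − (-0.2793)) = 44.958.
Then μ = -61 − (-0.2793)·44.958 = -48.442.
Precision τ = 1/σ² = 1/44.96² = 0.000495.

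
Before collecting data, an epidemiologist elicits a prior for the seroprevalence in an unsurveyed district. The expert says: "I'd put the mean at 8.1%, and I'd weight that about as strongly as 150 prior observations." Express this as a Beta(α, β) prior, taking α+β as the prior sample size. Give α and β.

α = 12.15, β = 137.85

Under the effective-sample-size interpretation, Beta(α, β) has prior mean α/(α+β) and prior sample size α+β.
So α+β = 150 and α/(α+β) = 0.081, giving α = 0.081·150 = 12.15 and β = 150 − 12.15 = 137.85.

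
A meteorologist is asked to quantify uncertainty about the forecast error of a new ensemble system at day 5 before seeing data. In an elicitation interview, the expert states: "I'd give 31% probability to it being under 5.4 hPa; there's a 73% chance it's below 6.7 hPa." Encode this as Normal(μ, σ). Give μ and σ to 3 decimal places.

The p-quantile of Normal(μ,σ) is μ + z_p·σ, with z_{0.31} = -0.4959 and z_{0.73} = 0.6128.
Eliminate σ: μ = (z₂·x₁ − z₁·x₂)/(z₂ − z₁) = (0.6128·5.4 − (-0.4959)·6.7)/1.109 = 5.981.
Then σ = (x₂ − x₁)/(z₂ − z₁) = (6.7 − 5.4)/1.109 = 1.173.

μ = 5.981, σ = 1.173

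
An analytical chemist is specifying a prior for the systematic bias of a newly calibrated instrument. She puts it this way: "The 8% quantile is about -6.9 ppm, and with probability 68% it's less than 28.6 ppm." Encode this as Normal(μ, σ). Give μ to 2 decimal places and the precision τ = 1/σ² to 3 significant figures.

The p-quantile of Normal(μ,σ) is μ + z_p·σ, with z_{0.08} = -1.405 and z_{0.68} = 0.4677.
Eliminate σ: μ = (z₂·x₁ − z₁·x₂)/(z₂ − z₁) = (0.4677·-6.9 − (-1.405)·28.6)/1.873 = 19.73.
Then σ = (x₂ − x₁)/(z₂ − z₁) = (28.6 − -6.9)/1.873 = 18.96.
Precision τ = 1/σ² = 1/18.96² = 0.00278.

μ = 19.73, τ = 0.00278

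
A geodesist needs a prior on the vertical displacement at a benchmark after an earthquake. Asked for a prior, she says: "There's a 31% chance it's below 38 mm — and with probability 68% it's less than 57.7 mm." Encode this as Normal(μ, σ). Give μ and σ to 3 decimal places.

μ = 48.138, σ = 20.445

The p-quantile of Normal(μ,σ) is μ + z_p·σ, with z_{0.31} = -0.4959 and z_{0.68} = 0.4677.
Eliminate σ: μ = (z₂·x₁ − z₁·x₂)/(z₂ − z₁) = (0.4677·38 − (-0.4959)·57.7)/0.9635 = 48.138.
Then σ = (x₂ − x₁)/(z₂ − z₁) = (57.7 − 38)/0.9635 = 20.445.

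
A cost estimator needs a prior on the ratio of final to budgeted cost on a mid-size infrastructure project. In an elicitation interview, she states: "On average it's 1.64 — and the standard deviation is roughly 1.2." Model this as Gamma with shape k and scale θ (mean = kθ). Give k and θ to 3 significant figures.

For Gamma(k, scale θ): mean = kθ, variance = kθ², so CV = 1/√k.
CV = SD/mean = 1.2/1.64 = 0.7317, hence k = 1/CV² = 1.87.
Then θ = mean/k = 1.64/1.87 = 0.878.

k ≈ 1.87, θ ≈ 0.878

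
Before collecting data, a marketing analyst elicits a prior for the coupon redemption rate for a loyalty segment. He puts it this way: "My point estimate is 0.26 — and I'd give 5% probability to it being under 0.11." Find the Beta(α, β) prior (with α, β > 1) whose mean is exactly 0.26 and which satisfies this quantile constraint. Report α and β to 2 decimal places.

With mean 0.26 fixed, write α = 0.26s, β = 0.74s where s = α+β.
Need P(θ < 0.11) = 0.05 under Beta(0.26s, 0.74s). Normal approximation: (q−m)/√(m(1−m)/s) ≈ z_{0.05} = -1.64, so s ≈ 0.26·0.74·(-1.64)²/(0.11−0.26)² = 23.1.
At s = 23.1: P(θ<0.11) ≈ 0.028. Adjusting to match 0.05 gives s ≈ 17.75.
So α = 0.26·17.75 ≈ 4.62, β = 0.74·17.75 ≈ 13.14.

α ≈ 4.62, β ≈ 13.14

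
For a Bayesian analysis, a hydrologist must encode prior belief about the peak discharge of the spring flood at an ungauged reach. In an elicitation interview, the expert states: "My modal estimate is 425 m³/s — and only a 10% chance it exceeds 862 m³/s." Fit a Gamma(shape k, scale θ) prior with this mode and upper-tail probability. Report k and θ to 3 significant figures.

k ≈ 4.84, θ ≈ 111

Gamma(k,θ) with k>1 has mode (k−1)θ, so θ = 425/(k−1).
Need P(X < 862) = 0.9 with θ tied to k this way. Start at k = 2, θ = 425: P(X<862) ≈ 0.602.
Too low — raise k to concentrate. Iterating converges to k ≈ 4.84.
Then θ = 425/(4.84−1) ≈ 111.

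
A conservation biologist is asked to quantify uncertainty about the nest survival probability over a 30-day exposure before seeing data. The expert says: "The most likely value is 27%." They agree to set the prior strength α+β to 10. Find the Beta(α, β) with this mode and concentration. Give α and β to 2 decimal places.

α = 3.16, β = 6.84

For α,β > 1 the Beta mode is (α−1)/(α+β−2). With α+β = 10, the mode is (α−1)/8.
Set (α−1)/8 = 0.27 → α = 1 + 0.27·8 = 3.16.
β = 10 − α = 6.84.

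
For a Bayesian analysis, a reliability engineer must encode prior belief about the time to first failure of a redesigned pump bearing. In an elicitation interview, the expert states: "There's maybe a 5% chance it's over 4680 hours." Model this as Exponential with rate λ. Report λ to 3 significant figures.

P(T > 4680.0) = e^(−λ·4680.0) = 0.05, so λ = −ln(0.05)/4680.0 = 0.00064.

λ ≈ 0.00064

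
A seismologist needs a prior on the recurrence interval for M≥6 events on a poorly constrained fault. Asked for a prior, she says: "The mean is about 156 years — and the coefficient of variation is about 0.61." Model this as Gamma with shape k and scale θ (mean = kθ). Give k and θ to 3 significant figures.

For Gamma(k, scale θ): mean = kθ, variance = kθ², so CV = 1/√k.
CV = 0.61, hence k = 1/CV² = 2.69.
Then θ = mean/k = 156/2.69 = 58.

k ≈ 2.69, θ ≈ 58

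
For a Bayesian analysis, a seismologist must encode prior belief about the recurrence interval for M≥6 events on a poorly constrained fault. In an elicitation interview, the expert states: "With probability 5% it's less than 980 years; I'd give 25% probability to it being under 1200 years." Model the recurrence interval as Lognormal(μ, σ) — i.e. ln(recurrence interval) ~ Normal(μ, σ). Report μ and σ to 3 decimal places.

μ ≈ 7.231, σ ≈ 0.209

If T ~ Lognormal(μ,σ) then ln T ~ Normal(μ,σ), so the p-quantile of ln T is μ + z_p·σ.
ln(980) = 6.888 and ln(1200) = 7.09; z_{0.05} = -1.645, z_{0.25} = -0.6745.
σ = (7.09 − 6.888)/(-0.6745 − (-1.645)) = 0.209.
μ = 6.888 − (-1.645)·0.209 = 7.231.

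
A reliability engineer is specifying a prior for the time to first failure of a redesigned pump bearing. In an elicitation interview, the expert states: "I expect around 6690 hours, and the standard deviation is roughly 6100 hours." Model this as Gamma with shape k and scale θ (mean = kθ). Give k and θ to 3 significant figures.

k ≈ 1.2, θ ≈ 5560

For Gamma(k, scale θ): mean = kθ, variance = kθ², so CV = 1/√k.
CV = SD/mean = 6100/6690 = 0.9118, hence k = 1/CV² = 1.2.
Then θ = mean/k = 6690/1.2 = 5560.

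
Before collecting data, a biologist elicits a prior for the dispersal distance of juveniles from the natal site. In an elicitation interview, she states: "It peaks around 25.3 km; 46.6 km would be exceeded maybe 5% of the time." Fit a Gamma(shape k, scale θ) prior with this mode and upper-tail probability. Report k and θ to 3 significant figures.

k ≈ 8.46, θ ≈ 3.39

Gamma(k,θ) with k>1 has mode (k−1)θ, so θ = 25.3/(k−1).
Need P(X < 46.6) = 0.95 with θ tied to k this way. Start at k = 2, θ = 25.3: P(X<46.6) ≈ 0.550.
Too low — raise k to concentrate. Iterating converges to k ≈ 8.46.
Then θ = 25.3/(8.46−1) ≈ 3.39.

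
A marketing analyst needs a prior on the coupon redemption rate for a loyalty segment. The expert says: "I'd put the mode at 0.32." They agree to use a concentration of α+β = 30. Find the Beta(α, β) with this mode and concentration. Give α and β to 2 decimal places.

α = 9.96, β = 20.04

For α,β > 1 the Beta mode is (α−1)/(α+β−2). With α+β = 30, the mode is (α−1)/28.
Set (α−1)/28 = 0.32 → α = 1 + 0.32·28 = 9.96.
β = 30 − α = 20.04.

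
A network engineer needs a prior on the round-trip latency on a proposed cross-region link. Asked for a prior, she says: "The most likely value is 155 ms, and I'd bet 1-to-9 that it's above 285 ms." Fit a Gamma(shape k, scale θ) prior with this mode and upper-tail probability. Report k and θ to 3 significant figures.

Gamma(k,θ) with k>1 has mode (k−1)θ, so θ = 155/(k−1).
Need P(X < 285) = 0.9 with θ tied to k this way. Start at k = 2, θ = 155: P(X<285) ≈ 0.549.
Too low — raise k to concentrate. Iterating converges to k ≈ 6.14.
Then θ = 155/(6.14−1) ≈ 30.1.

k ≈ 6.14, θ ≈ 30.1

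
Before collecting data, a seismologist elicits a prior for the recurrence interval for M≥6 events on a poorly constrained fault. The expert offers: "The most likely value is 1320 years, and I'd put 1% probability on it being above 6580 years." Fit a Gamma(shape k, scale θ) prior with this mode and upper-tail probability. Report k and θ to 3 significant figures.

Gamma(k,θ) with k>1 has mode (k−1)θ, so θ = 1320/(k−1).
Need P(X < 6580) = 0.99 with θ tied to k this way. Start at k = 2, θ = 1320: P(X<6580) ≈ 0.959.
Too low — raise k to concentrate. Iterating converges to k ≈ 2.52.
Then θ = 1320/(2.52−1) ≈ 868.

k ≈ 2.52, θ ≈ 868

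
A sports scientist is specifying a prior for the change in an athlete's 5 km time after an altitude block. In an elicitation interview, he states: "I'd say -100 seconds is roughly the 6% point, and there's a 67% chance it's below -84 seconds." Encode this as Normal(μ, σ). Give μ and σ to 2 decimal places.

For Normal(μ,σ), the p-quantile is μ + z_p·σ. Here z_{0.06} = -1.555, z_{0.67} = 0.4399.
So -100 = μ − 1.555σ and -84 = μ + 0.4399σ.
Subtracting: σ = (-84 − -100)/(0.4399 − (-1.555)) = 8.02.
Then μ = -100 − (-1.555)·8.02 = -87.53.

μ = -87.53, σ = 8.02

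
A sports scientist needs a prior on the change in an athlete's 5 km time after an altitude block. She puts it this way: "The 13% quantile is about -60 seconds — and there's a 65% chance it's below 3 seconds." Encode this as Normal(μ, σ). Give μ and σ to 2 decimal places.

The p-quantile of Normal(μ,σ) is μ + z_p·σ, with z_{0.13} = -1.126 and z_{0.65} = 0.3853.
Eliminate σ: μ = (z₂·x₁ − z₁·x₂)/(z₂ − z₁) = (0.3853·-60 − (-1.126)·3)/1.512 = -13.06.
Then σ = (x₂ − x₁)/(z₂ − z₁) = (3 − -60)/1.512 = 41.67.

μ = -13.06, σ = 41.67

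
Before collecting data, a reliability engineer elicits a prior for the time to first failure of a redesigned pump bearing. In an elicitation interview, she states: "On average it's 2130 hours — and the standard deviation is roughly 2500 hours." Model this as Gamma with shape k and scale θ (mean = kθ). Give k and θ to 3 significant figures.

For Gamma(k, scale θ): mean = kθ, variance = kθ², so CV = 1/√k.
CV = SD/mean = 2500/2130 = 1.174, hence k = 1/CV² = 0.726.
Then θ = mean/k = 2130/0.726 = 2930.

k ≈ 0.726, θ ≈ 2930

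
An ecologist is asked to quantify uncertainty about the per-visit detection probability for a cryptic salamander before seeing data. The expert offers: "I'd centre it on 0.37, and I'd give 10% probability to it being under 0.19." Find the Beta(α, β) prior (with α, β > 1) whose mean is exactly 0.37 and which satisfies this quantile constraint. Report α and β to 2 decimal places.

α ≈ 3.93, β ≈ 6.69

With mean 0.37 fixed, write α = 0.37s, β = 0.63s where s = α+β.
Need P(θ < 0.19) = 0.1 under Beta(0.37s, 0.63s). Normal approximation: (q−m)/√(m(1−m)/s) ≈ z_{0.1} = -1.28, so s ≈ 0.37·0.63·(-1.28)²/(0.19−0.37)² = 11.8.
At s = 11.8: P(θ<0.19) ≈ 0.087. Adjusting to match 0.1 gives s ≈ 10.62.
So α = 0.37·10.62 ≈ 3.93, β = 0.63·10.62 ≈ 6.69.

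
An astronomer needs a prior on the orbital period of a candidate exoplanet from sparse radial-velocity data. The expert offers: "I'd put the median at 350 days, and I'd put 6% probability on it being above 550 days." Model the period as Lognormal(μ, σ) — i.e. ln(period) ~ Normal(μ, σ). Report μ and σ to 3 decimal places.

μ ≈ 5.858, σ ≈ 0.291

If T ~ Lognormal(μ,σ) then ln T ~ Normal(μ,σ), so the p-quantile of ln T is μ + z_p·σ.
ln(350) = 5.858 and ln(550) = 6.31; z_{0.5} = 0, z_{0.94} = 1.555.
σ = (6.31 − 5.858)/(1.555 − (0)) = 0.291.
μ = 5.858 − (0)·0.291 = 5.858.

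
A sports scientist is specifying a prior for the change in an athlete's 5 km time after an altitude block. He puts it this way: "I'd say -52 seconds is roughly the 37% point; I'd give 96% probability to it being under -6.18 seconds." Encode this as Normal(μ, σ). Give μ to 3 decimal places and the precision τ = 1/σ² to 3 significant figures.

μ = -44.699, τ = 0.00207

The p-quantile of Normal(μ,σ) is μ + z_p·σ, with z_{0.37} = -0.3319 and z_{0.96} = 1.751.
Eliminate σ: μ = (z₂·x₁ − z₁·x₂)/(z₂ − z₁) = (1.751·-52 − (-0.3319)·-6.18)/2.083 = -44.699.
Then σ = (x₂ − x₁)/(z₂ − z₁) = (-6.18 − -52)/2.083 = 22.002.
Precision τ = 1/σ² = 1/22² = 0.00207.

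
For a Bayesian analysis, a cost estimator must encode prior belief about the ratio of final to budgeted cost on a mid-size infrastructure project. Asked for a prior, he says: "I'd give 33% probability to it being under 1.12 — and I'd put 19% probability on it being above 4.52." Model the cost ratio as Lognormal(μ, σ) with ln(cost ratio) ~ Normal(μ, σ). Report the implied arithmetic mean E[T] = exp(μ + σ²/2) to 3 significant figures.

E[T] ≈ 3.13

If T ~ Lognormal(μ,σ) then ln T ~ Normal(μ,σ), so the p-quantile of ln T is μ + z_p·σ.
ln(1.12) = 0.1133 and ln(4.52) = 1.509; z_{0.33} = -0.4399, z_{0.81} = 0.8779.
σ = (1.509 − 0.1133)/(0.8779 − (-0.4399)) = 1.059.
μ = 0.1133 − (-0.4399)·1.059 = 0.579.
E[T] = exp(μ + σ²/2) = exp(0.579 + 0.5604) = 3.13.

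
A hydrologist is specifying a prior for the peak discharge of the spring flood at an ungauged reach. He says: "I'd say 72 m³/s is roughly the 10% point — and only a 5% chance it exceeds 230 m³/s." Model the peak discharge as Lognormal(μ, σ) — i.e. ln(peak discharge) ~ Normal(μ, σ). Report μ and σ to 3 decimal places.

μ ≈ 4.785, σ ≈ 0.397

If T ~ Lognormal(μ,σ) then ln T ~ Normal(μ,σ), so the p-quantile of ln T is μ + z_p·σ.
ln(72) = 4.277 and ln(230) = 5.438; z_{0.1} = -1.282, z_{0.95} = 1.645.
σ = (5.438 − 4.277)/(1.645 − (-1.282)) = 0.397.
μ = 4.277 − (-1.282)·0.397 = 4.785.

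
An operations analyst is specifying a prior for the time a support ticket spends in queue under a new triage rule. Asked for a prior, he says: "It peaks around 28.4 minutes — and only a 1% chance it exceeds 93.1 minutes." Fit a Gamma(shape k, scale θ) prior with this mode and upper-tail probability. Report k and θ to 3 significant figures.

k ≈ 4.12, θ ≈ 9.09

Gamma(k,θ) with k>1 has mode (k−1)θ, so θ = 28.4/(k−1).
Need P(X < 93.1) = 0.99 with θ tied to k this way. Start at k = 2, θ = 28.4: P(X<93.1) ≈ 0.839.
Too low — raise k to concentrate. Iterating converges to k ≈ 4.12.
Then θ = 28.4/(4.12−1) ≈ 9.09.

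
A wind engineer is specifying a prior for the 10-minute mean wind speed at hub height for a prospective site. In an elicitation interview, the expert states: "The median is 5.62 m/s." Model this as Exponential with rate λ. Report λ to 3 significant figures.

Exponential median = ln 2 / λ, so λ = ln 2 / 5.62 = 0.123.

λ ≈ 0.123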